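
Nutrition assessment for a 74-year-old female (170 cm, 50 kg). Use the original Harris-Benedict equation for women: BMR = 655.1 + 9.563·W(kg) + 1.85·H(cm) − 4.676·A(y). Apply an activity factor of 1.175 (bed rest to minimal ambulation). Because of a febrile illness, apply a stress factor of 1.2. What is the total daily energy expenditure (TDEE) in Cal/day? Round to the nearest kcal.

Harris-Benedict: BMR = 655.1 + 9.563(50) + 1.85(170) − 4.676(74) = 1101.726 kcal/day.
TEE = BMR × activity factor = 1101.726 × 1.175 = 1294.5281 kcal/day.
Apply stress factor: 1294.5281 × 1.2 = 1553.4337 kcal/day.

1553 Cal/day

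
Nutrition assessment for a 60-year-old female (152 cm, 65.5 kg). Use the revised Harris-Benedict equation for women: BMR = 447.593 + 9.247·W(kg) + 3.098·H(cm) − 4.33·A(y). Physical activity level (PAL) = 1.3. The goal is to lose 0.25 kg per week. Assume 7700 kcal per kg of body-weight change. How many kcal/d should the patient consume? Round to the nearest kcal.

Harris-Benedict: BMR = 447.593 + 9.247(65.5) + 3.098(152) − 4.33(60) = 1264.3675 kcal/day.
TEE = 1264.3675 × 1.3 = 1643.6778 kcal/day.
Required daily deficit = 0.25 × 7700 ÷ 7 = 275 kcal/day.
Target intake = 1643.6778 − 275 = 1368.6778 kcal/day.

1369 kcal/d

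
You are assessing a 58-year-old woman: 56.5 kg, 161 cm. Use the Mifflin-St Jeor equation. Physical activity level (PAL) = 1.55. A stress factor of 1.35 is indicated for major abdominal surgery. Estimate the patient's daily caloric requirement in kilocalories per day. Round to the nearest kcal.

Mifflin-St Jeor (female): BMR = 10(56.5) + 6.25(161) − 5(58) − 161 = 565 + 1006.25 − 290 − 161 = 1120.25 kcal/day.
TEE = BMR × activity factor = 1120.25 × 1.55 = 1736.3875 kcal/day.
Apply stress factor: 1736.3875 × 1.35 = 2344.1231 kcal/day.

2344 kilocalories per day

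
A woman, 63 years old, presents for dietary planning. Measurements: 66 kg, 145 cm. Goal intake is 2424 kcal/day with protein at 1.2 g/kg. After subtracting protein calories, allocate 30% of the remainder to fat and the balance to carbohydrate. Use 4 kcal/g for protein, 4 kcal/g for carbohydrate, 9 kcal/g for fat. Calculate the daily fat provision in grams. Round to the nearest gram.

70 g/day

Protein = 1.2 × 66 = 79.2 g → 79.2 × 4 = 316.8 kcal.
Non-protein calories = 2424 − 316.8 = 2107.2 kcal.
Fat: 30% × 2107.2 = 632.16 kcal; carbohydrate: 1475.04 kcal.
Fat: 632.16 kcal ÷ 9 kcal/g = 70.24 g.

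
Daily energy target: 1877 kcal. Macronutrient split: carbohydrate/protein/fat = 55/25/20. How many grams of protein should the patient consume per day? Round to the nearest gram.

Protein energy = 25% × 1877 = 469.25 kcal.
At 4 kcal/g: 469.25 ÷ 4 = 117.3125 g.

117 g/day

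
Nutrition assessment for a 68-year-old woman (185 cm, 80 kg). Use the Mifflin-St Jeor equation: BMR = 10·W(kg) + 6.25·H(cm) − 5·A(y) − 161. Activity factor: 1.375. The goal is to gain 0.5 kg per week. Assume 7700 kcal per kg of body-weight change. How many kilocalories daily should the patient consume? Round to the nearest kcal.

Mifflin-St Jeor (female): BMR = 10(80) + 6.25(185) − 5(68) − 161 = 800 + 1156.25 − 340 − 161 = 1455.25 kcal/day.
TEE = 1455.25 × 1.375 = 2000.9688 kcal/day.
Required daily surplus = 0.5 × 7700 ÷ 7 = 550 kcal/day.
Target intake = 2000.9688 + 550 = 2550.9688 kcal/day.

2551 kilocalories daily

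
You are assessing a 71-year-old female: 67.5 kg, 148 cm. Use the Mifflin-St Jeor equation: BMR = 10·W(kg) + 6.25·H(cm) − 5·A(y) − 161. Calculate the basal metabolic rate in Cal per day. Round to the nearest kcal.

1084 Cal per day

Mifflin-St Jeor (female): BMR = 10(67.5) + 6.25(148) − 5(71) − 161 = 675 + 925 − 355 − 161 = 1084 kcal/day.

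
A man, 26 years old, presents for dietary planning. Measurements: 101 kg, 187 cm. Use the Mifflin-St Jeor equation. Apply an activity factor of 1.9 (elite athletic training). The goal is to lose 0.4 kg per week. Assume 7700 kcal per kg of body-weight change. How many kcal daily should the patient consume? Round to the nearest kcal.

Mifflin-St Jeor (male): BMR = 10(101) + 6.25(187) − 5(26) + 5 = 1010 + 1168.75 − 130 + 5 = 2053.75 kcal/day.
TEE = 2053.75 × 1.9 = 3902.125 kcal/day.
Required daily deficit = 0.4 × 7700 ÷ 7 = 440 kcal/day.
Target intake = 3902.125 − 440 = 3462.125 kcal/day.

3462 kcal daily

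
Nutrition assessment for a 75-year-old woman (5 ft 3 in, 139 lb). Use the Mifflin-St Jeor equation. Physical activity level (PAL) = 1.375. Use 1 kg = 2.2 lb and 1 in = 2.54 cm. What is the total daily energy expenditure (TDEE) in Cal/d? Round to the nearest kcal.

1507 Cal/d

Convert to metric: weight = 139 ÷ 2.2 = 63.1818 kg; height = (5×12 + 3) × 2.54 = 63 × 2.54 = 160.02 cm.
Mifflin-St Jeor (female): BMR = 10(63.1818) + 6.25(160.02) − 5(75) − 161 = 631.8182 + 1000.125 − 375 − 161 = 1095.9432 kcal/day.
TEE = BMR × activity factor = 1095.9432 × 1.375 = 1506.9219 kcal/day.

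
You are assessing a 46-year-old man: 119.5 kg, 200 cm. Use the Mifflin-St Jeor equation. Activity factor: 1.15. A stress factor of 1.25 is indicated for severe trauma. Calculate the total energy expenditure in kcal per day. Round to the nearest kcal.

Mifflin-St Jeor (male): BMR = 10(119.5) + 6.25(200) − 5(46) + 5 = 1195 + 1250 − 230 + 5 = 2220 kcal/day.
TEE = BMR × activity factor = 2220 × 1.15 = 2553 kcal/day.
Apply stress factor: 2553 × 1.25 = 3191.25 kcal/day.

3191 kcal per day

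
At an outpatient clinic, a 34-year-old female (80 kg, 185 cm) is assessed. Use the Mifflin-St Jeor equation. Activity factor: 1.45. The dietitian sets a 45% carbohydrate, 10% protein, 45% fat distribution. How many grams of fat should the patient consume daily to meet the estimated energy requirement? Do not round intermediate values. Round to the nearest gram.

Mifflin-St Jeor (female): BMR = 10(80) + 6.25(185) − 5(34) − 161 = 800 + 1156.25 − 170 − 161 = 1625.25 kcal/day.
TEE = 1625.25 × 1.45 = 2356.6125 kcal/day.
Fat energy = 45% × 2356.6125 = 1060.4756 kcal.
Fat = 1060.4756 ÷ 9 kcal/g = 117.8306 g.

118 g/day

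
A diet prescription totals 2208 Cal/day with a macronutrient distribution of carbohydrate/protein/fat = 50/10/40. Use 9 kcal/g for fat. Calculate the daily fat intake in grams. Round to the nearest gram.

Fat energy = 40% × 2208 = 883.2 kcal.
At 9 kcal/g: 883.2 ÷ 9 = 98.1333 g.

98 g/day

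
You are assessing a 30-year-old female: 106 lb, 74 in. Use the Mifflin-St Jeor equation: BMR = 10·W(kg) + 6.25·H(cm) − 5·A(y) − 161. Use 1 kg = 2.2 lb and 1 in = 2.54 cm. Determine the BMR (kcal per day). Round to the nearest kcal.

1346 kcal per day

Convert to metric: weight = 106 ÷ 2.2 = 48.1818 kg; height = 74 × 2.54 = 187.96 cm.
Mifflin-St Jeor (female): BMR = 10(48.1818) + 6.25(187.96) − 5(30) − 161 = 481.8182 + 1174.75 − 150 − 161 = 1345.5682 kcal/day.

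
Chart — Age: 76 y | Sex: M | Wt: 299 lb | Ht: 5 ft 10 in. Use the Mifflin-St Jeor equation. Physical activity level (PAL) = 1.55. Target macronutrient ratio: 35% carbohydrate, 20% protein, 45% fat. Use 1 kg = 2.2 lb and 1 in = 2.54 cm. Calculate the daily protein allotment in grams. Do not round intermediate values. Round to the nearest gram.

Convert to metric: weight = 299 ÷ 2.2 = 135.9091 kg; height = (5×12 + 10) × 2.54 = 70 × 2.54 = 177.8 cm.
Mifflin-St Jeor (male): BMR = 10(135.9091) + 6.25(177.8) − 5(76) + 5 = 1359.0909 + 1111.25 − 380 + 5 = 2095.3409 kcal/day.
TEE = 2095.3409 × 1.55 = 3247.7784 kcal/day.
Protein energy = 20% × 3247.7784 = 649.5557 kcal.
Protein = 649.5557 ÷ 4 kcal/g = 162.3889 g.

162 g/day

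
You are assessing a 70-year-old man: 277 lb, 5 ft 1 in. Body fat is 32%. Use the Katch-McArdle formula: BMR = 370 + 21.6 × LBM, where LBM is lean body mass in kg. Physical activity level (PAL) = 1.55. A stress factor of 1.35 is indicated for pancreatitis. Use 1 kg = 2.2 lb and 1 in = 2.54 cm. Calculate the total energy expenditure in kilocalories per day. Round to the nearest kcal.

4644 kilocalories per day

Convert to metric: weight = 277 ÷ 2.2 = 125.9091 kg; height = (5×12 + 1) × 2.54 = 61 × 2.54 = 154.94 cm.
LBM = 125.9091 × (1 − 0.32) = 85.6182 kg. Katch-McArdle: BMR = 370 + 21.6 × 85.6182 = 2219.3527 kcal/day.
TEE = BMR × activity factor = 2219.3527 × 1.55 = 3439.9967 kcal/day.
Apply stress factor: 3439.9967 × 1.35 = 4643.9956 kcal/day.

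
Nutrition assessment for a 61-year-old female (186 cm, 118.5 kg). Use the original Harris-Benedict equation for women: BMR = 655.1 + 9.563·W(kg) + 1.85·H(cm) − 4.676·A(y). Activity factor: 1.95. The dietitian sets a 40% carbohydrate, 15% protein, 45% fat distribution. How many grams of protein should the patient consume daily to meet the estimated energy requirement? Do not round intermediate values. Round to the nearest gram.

Harris-Benedict: BMR = 655.1 + 9.563(118.5) + 1.85(186) − 4.676(61) = 1847.1795 kcal/day.
TEE = 1847.1795 × 1.95 = 3602 kcal/day.
Protein energy = 15% × 3602 = 540.3 kcal.
Protein = 540.3 ÷ 4 kcal/g = 135.075 g.

135 g/day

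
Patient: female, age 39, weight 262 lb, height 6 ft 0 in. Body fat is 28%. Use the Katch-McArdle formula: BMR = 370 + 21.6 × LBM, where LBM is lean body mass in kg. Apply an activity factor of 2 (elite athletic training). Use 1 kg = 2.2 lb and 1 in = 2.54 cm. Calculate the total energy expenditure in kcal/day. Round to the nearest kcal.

Convert to metric: weight = 262 ÷ 2.2 = 119.0909 kg; height = (6×12 + 0) × 2.54 = 72 × 2.54 = 182.88 cm.
LBM = 119.0909 × (1 − 0.28) = 85.7455 kg. Katch-McArdle: BMR = 370 + 21.6 × 85.7455 = 2222.1018 kcal/day.
TEE = BMR × activity factor = 2222.1018 × 2 = 4444.2036 kcal/day.

4444 kcal/day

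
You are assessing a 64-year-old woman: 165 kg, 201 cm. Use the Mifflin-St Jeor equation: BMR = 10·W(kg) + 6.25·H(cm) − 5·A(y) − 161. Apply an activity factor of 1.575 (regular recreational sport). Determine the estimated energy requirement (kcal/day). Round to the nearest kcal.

Mifflin-St Jeor (female): BMR = 10(165) + 6.25(201) − 5(64) − 161 = 1650 + 1256.25 − 320 − 161 = 2425.25 kcal/day.
TEE = BMR × activity factor = 2425.25 × 1.575 = 3819.7688 kcal/day.

3820 kcal/day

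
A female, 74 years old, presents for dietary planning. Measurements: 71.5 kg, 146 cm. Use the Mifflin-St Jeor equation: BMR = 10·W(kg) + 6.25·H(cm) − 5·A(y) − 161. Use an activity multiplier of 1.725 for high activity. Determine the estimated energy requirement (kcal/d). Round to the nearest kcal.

1891 kcal/d

Mifflin-St Jeor (female): BMR = 10(71.5) + 6.25(146) − 5(74) − 161 = 715 + 912.5 − 370 − 161 = 1096.5 kcal/day.
TEE = BMR × activity factor = 1096.5 × 1.725 = 1891.4625 kcal/day.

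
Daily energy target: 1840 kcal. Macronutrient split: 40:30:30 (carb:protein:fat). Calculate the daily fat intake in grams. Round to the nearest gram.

61 g/day

Fat energy = 30% × 1840 = 552 kcal.
At 9 kcal/g: 552 ÷ 9 = 61.3333 g.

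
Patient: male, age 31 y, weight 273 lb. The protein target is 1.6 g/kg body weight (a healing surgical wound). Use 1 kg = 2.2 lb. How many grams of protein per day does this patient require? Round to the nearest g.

Weight in kg = 273 ÷ 2.2 = 124.0909 kg.
Protein = 1.6 g/kg × 124.0909 kg = 198.5455 g/day.

199 g/day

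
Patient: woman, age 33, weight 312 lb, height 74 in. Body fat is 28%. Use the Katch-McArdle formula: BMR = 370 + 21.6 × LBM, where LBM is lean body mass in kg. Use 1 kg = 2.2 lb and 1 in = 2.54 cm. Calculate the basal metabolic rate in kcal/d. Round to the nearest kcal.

2576 kcal/d

Convert to metric: weight = 312 ÷ 2.2 = 141.8182 kg; height = 74 × 2.54 = 187.96 cm.
LBM = 141.8182 × (1 − 0.28) = 102.1091 kg. Katch-McArdle: BMR = 370 + 21.6 × 102.1091 = 2575.5564 kcal/day.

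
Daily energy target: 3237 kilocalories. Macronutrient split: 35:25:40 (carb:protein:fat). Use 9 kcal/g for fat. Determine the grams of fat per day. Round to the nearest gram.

144 g/day

Fat energy = 40% × 3237 = 1294.8 kcal.
At 9 kcal/g: 1294.8 ÷ 9 = 143.8667 g.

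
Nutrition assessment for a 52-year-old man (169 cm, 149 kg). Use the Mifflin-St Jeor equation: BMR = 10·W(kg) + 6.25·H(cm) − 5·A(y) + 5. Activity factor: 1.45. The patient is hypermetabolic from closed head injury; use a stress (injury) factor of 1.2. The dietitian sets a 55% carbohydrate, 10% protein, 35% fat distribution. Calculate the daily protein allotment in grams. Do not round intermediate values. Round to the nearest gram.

Mifflin-St Jeor (male): BMR = 10(149) + 6.25(169) − 5(52) + 5 = 1490 + 1056.25 − 260 + 5 = 2291.25 kcal/day.
TEE = 2291.25 × 1.45 = 3322.3125 kcal/day.
With stress factor 1.2: 3322.3125 × 1.2 = 3986.775 kcal/day.
Protein energy = 10% × 3986.775 = 398.6775 kcal.
Protein = 398.6775 ÷ 4 kcal/g = 99.6694 g.

100 g/day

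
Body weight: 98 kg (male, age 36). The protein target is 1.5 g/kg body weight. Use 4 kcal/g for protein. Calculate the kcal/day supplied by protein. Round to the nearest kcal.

588 kcal/day

Protein = 1.5 g/kg × 98 kg = 147 g/day.
Protein energy = 147 g × 4 kcal/g = 588 kcal/day.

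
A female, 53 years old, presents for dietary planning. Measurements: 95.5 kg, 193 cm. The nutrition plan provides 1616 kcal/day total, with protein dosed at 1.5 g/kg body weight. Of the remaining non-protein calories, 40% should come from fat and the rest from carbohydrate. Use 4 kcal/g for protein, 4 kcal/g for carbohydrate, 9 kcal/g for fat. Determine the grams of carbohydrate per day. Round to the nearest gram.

Protein = 1.5 × 95.5 = 143.25 g → 143.25 × 4 = 573 kcal.
Non-protein calories = 1616 − 573 = 1043 kcal.
Fat: 40% × 1043 = 417.2 kcal; carbohydrate: 625.8 kcal.
Carbohydrate: 625.8 kcal ÷ 4 kcal/g = 156.45 g.

156 g/day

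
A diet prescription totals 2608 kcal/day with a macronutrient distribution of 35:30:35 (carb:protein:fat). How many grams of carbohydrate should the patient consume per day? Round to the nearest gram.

Carbohydrate energy = 35% × 2608 = 912.8 kcal.
At 4 kcal/g: 912.8 ÷ 4 = 228.2 g.

228 g/day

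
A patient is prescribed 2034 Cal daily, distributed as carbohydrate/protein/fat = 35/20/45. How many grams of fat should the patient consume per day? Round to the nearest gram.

Fat energy = 45% × 2034 = 915.3 kcal.
At 9 kcal/g: 915.3 ÷ 9 = 101.7 g.

102 g/day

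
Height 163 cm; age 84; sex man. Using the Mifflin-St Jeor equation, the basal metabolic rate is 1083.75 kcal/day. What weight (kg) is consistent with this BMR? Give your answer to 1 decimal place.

1083.75 = 10·W + 6.25(163) − 5(84) + 5
10·W = 1083.75 − 603.75 = 480, so W = 48 kg.

48.0 kg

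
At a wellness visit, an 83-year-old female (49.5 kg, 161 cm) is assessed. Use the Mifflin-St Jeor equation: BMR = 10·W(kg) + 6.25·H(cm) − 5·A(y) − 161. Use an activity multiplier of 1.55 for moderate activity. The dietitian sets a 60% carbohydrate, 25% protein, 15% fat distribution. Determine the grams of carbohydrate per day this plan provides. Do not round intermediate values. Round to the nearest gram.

215 g/day

Mifflin-St Jeor (female): BMR = 10(49.5) + 6.25(161) − 5(83) − 161 = 495 + 1006.25 − 415 − 161 = 925.25 kcal/day.
TEE = 925.25 × 1.55 = 1434.1375 kcal/day.
Carbohydrate energy = 60% × 1434.1375 = 860.4825 kcal.
Carbohydrate = 860.4825 ÷ 4 kcal/g = 215.1206 g.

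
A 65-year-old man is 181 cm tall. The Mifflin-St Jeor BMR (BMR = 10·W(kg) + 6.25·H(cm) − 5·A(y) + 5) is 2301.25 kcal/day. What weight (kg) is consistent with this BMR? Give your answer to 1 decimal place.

149.0 kg

2301.25 = 10·W + 6.25(181) − 5(65) + 5
10·W = 2301.25 − 811.25 = 1490, so W = 149 kg.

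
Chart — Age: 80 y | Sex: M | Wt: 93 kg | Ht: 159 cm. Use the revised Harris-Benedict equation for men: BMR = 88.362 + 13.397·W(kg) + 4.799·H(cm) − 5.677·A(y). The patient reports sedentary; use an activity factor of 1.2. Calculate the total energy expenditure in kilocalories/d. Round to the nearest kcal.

1972 kilocalories/d

Harris-Benedict: BMR = 88.362 + 13.397(93) + 4.799(159) − 5.677(80) = 1643.164 kcal/day.
TEE = BMR × activity factor = 1643.164 × 1.2 = 1971.7968 kcal/day.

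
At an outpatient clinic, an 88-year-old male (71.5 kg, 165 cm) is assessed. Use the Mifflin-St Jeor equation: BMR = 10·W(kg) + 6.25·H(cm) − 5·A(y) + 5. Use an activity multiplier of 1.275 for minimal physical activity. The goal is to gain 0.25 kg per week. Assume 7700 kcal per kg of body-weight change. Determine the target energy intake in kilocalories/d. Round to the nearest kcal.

1947 kilocalories/d

Mifflin-St Jeor (male): BMR = 10(71.5) + 6.25(165) − 5(88) + 5 = 715 + 1031.25 − 440 + 5 = 1311.25 kcal/day.
TEE = 1311.25 × 1.275 = 1671.8438 kcal/day.
Required daily surplus = 0.25 × 7700 ÷ 7 = 275 kcal/day.
Target intake = 1671.8438 + 275 = 1946.8438 kcal/day.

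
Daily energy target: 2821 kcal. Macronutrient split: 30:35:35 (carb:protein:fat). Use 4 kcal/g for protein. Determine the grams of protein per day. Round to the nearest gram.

Protein energy = 35% × 2821 = 987.35 kcal.
At 4 kcal/g: 987.35 ÷ 4 = 246.8375 g.

247 g/day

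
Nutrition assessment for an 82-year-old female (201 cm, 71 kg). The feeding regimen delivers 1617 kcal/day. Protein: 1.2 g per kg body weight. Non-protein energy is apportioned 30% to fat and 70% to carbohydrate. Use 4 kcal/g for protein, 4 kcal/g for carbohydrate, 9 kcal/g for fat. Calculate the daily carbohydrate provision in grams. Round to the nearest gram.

Protein = 1.2 × 71 = 85.2 g → 85.2 × 4 = 340.8 kcal.
Non-protein calories = 1617 − 340.8 = 1276.2 kcal.
Fat: 30% × 1276.2 = 382.86 kcal; carbohydrate: 893.34 kcal.
Carbohydrate: 893.34 kcal ÷ 4 kcal/g = 223.335 g.

223 g/day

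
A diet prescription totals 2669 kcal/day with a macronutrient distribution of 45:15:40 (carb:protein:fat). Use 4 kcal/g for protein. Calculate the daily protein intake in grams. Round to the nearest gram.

Protein energy = 15% × 2669 = 400.35 kcal.
At 4 kcal/g: 400.35 ÷ 4 = 100.0875 g.

100 g/day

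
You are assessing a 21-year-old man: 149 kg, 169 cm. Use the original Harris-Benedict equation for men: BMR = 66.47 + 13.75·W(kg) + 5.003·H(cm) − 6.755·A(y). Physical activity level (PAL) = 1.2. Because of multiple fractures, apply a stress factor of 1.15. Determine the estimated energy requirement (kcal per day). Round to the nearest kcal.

Harris-Benedict: BMR = 66.47 + 13.75(149) + 5.003(169) − 6.755(21) = 2818.872 kcal/day.
TEE = BMR × activity factor = 2818.872 × 1.2 = 3382.6464 kcal/day.
Apply stress factor: 3382.6464 × 1.15 = 3890.0434 kcal/day.

3890 kcal per day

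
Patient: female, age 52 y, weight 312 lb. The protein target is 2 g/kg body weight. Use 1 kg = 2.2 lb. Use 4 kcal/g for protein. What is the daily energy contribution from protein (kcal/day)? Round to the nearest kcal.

1135 kcal/day

Weight in kg = 312 ÷ 2.2 = 141.8182 kg.
Protein = 2 g/kg × 141.8182 kg = 283.6364 g/day.
Protein energy = 283.6364 g × 4 kcal/g = 1134.5455 kcal/day.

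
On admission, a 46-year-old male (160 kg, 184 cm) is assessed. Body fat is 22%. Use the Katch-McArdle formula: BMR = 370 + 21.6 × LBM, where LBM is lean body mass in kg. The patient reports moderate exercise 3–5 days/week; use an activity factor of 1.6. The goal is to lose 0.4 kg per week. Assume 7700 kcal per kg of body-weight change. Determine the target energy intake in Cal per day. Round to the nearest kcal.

LBM = 160 × (1 − 0.22) = 124.8 kg. Katch-McArdle: BMR = 370 + 21.6 × 124.8 = 3065.68 kcal/day.
TEE = 3065.68 × 1.6 = 4905.088 kcal/day.
Required daily deficit = 0.4 × 7700 ÷ 7 = 440 kcal/day.
Target intake = 4905.088 − 440 = 4465.088 kcal/day.

4465 Cal per day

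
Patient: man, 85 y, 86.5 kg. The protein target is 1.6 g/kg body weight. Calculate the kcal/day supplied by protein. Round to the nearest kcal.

Protein = 1.6 g/kg × 86.5 kg = 138.4 g/day.
Protein energy = 138.4 g × 4 kcal/g = 553.6 kcal/day.

554 kcal/day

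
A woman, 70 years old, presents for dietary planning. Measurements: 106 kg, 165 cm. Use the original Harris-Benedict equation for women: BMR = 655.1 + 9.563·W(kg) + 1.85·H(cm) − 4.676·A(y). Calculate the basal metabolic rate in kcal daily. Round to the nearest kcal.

1647 kcal daily

Harris-Benedict: BMR = 655.1 + 9.563(106) + 1.85(165) − 4.676(70) = 1646.708 kcal/day.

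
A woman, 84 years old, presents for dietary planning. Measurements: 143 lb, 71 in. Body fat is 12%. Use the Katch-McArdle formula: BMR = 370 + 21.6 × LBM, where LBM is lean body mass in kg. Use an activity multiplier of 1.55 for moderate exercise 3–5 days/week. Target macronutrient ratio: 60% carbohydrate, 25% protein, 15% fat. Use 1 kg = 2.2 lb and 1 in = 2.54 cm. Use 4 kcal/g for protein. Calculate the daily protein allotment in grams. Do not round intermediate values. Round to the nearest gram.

Convert to metric: weight = 143 ÷ 2.2 = 65 kg; height = 71 × 2.54 = 180.34 cm.
LBM = 65 × (1 − 0.12) = 57.2 kg. Katch-McArdle: BMR = 370 + 21.6 × 57.2 = 1605.52 kcal/day.
TEE = 1605.52 × 1.55 = 2488.556 kcal/day.
Protein energy = 25% × 2488.556 = 622.139 kcal.
Protein = 622.139 ÷ 4 kcal/g = 155.5348 g.

156 g/day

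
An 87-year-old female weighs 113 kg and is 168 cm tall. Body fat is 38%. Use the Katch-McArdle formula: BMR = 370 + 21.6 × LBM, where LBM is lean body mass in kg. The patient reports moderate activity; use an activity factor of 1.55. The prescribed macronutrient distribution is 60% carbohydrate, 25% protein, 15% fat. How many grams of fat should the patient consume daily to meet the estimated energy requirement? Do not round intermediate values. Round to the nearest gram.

LBM = 113 × (1 − 0.38) = 70.06 kg. Katch-McArdle: BMR = 370 + 21.6 × 70.06 = 1883.296 kcal/day.
TEE = 1883.296 × 1.55 = 2919.1088 kcal/day.
Fat energy = 15% × 2919.1088 = 437.8663 kcal.
Fat = 437.8663 ÷ 9 kcal/g = 48.6518 g.

49 g/day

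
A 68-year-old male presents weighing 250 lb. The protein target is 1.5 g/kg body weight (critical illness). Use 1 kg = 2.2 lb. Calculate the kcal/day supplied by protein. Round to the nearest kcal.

Weight in kg = 250 ÷ 2.2 = 113.6364 kg.
Protein = 1.5 g/kg × 113.6364 kg = 170.4545 g/day.
Protein energy = 170.4545 g × 4 kcal/g = 681.8182 kcal/day.

682 kcal/day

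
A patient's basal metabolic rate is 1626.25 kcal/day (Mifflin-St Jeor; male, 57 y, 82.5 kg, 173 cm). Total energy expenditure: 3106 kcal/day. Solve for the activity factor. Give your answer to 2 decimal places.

1.91

Activity factor = TEE ÷ BMR = 3106 ÷ 1626.25 = 1.91.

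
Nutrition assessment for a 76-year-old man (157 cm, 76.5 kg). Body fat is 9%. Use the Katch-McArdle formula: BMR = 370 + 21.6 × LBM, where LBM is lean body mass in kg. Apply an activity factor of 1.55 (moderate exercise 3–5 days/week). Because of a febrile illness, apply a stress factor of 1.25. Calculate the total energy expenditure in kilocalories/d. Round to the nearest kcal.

3630 kilocalories/d

LBM = 76.5 × (1 − 0.09) = 69.615 kg. Katch-McArdle: BMR = 370 + 21.6 × 69.615 = 1873.684 kcal/day.
TEE = BMR × activity factor = 1873.684 × 1.55 = 2904.2102 kcal/day.
Apply stress factor: 2904.2102 × 1.25 = 3630.2628 kcal/day.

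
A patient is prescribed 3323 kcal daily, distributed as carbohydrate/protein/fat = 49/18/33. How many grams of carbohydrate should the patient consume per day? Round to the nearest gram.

Carbohydrate energy = 49% × 3323 = 1628.27 kcal.
At 4 kcal/g: 1628.27 ÷ 4 = 407.0675 g.

407 g/day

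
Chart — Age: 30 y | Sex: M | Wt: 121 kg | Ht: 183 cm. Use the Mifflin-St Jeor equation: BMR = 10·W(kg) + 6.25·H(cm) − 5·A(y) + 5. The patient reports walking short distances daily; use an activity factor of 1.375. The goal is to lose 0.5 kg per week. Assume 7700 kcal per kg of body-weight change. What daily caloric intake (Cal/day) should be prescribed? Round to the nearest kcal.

2487 Cal/day

Mifflin-St Jeor (male): BMR = 10(121) + 6.25(183) − 5(30) + 5 = 1210 + 1143.75 − 150 + 5 = 2208.75 kcal/day.
TEE = 2208.75 × 1.375 = 3037.0313 kcal/day.
Required daily deficit = 0.5 × 7700 ÷ 7 = 550 kcal/day.
Target intake = 3037.0313 − 550 = 2487.0313 kcal/day.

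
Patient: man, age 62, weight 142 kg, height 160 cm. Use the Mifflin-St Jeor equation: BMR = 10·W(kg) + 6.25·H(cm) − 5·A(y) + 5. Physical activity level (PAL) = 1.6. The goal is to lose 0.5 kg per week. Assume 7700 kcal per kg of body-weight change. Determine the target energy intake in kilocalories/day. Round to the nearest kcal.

2834 kilocalories/day

Mifflin-St Jeor (male): BMR = 10(142) + 6.25(160) − 5(62) + 5 = 1420 + 1000 − 310 + 5 = 2115 kcal/day.
TEE = 2115 × 1.6 = 3384 kcal/day.
Required daily deficit = 0.5 × 7700 ÷ 7 = 550 kcal/day.
Target intake = 3384 − 550 = 2834 kcal/day.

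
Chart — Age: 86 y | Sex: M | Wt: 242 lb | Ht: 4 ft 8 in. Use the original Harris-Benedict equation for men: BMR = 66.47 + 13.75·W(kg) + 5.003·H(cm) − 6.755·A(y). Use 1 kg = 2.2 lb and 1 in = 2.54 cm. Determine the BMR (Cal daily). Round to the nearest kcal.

1710 Cal daily

Convert to metric: weight = 242 ÷ 2.2 = 110 kg; height = (4×12 + 8) × 2.54 = 56 × 2.54 = 142.24 cm.
Harris-Benedict: BMR = 66.47 + 13.75(110) + 5.003(142.24) − 6.755(86) = 1709.6667 kcal/day.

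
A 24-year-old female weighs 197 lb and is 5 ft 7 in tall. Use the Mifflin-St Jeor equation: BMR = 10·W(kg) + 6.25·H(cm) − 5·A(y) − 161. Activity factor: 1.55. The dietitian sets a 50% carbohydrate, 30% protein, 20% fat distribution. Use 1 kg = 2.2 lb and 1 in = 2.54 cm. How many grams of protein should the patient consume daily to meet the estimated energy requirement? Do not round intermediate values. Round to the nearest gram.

195 g/day

Convert to metric: weight = 197 ÷ 2.2 = 89.5455 kg; height = (5×12 + 7) × 2.54 = 67 × 2.54 = 170.18 cm.
Mifflin-St Jeor (female): BMR = 10(89.5455) + 6.25(170.18) − 5(24) − 161 = 895.4545 + 1063.625 − 120 − 161 = 1678.0795 kcal/day.
TEE = 1678.0795 × 1.55 = 2601.0233 kcal/day.
Protein energy = 30% × 2601.0233 = 780.307 kcal.
Protein = 780.307 ÷ 4 kcal/g = 195.0767 g.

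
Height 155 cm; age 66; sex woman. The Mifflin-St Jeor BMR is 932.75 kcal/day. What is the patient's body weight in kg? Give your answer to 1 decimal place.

932.75 = 10·W + 6.25(155) − 5(66) − 161
10·W = 932.75 − 477.75 = 455, so W = 45.5 kg.

45.5 kg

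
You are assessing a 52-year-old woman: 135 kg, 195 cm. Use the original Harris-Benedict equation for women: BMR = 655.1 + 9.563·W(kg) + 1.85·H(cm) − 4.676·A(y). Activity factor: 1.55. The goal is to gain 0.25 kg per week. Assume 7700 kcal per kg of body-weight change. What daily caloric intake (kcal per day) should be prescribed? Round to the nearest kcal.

3474 kcal per day

Harris-Benedict: BMR = 655.1 + 9.563(135) + 1.85(195) − 4.676(52) = 2063.703 kcal/day.
TEE = 2063.703 × 1.55 = 3198.7397 kcal/day.
Required daily surplus = 0.25 × 7700 ÷ 7 = 275 kcal/day.
Target intake = 3198.7397 + 275 = 3473.7397 kcal/day.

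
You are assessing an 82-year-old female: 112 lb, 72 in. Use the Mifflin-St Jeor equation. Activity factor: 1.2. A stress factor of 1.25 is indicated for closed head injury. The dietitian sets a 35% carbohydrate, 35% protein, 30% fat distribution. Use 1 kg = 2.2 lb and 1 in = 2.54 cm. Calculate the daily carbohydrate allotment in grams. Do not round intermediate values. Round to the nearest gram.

142 g/day

Convert to metric: weight = 112 ÷ 2.2 = 50.9091 kg; height = 72 × 2.54 = 182.88 cm.
Mifflin-St Jeor (female): BMR = 10(50.9091) + 6.25(182.88) − 5(82) − 161 = 509.0909 + 1143 − 410 − 161 = 1081.0909 kcal/day.
TEE = 1081.0909 × 1.2 = 1297.3091 kcal/day.
With stress factor 1.25: 1297.3091 × 1.25 = 1621.6364 kcal/day.
Carbohydrate energy = 35% × 1621.6364 = 567.5727 kcal.
Carbohydrate = 567.5727 ÷ 4 kcal/g = 141.8932 g.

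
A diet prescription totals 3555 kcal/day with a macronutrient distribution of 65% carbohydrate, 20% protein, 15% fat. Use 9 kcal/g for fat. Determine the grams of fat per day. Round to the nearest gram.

59 g/day

Fat energy = 15% × 3555 = 533.25 kcal.
At 9 kcal/g: 533.25 ÷ 9 = 59.25 g.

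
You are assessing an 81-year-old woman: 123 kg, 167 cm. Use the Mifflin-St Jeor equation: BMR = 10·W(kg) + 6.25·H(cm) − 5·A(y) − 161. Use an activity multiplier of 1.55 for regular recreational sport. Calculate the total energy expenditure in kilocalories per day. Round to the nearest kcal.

2647 kilocalories per day

Mifflin-St Jeor (female): BMR = 10(123) + 6.25(167) − 5(81) − 161 = 1230 + 1043.75 − 405 − 161 = 1707.75 kcal/day.
TEE = BMR × activity factor = 1707.75 × 1.55 = 2647.0125 kcal/day.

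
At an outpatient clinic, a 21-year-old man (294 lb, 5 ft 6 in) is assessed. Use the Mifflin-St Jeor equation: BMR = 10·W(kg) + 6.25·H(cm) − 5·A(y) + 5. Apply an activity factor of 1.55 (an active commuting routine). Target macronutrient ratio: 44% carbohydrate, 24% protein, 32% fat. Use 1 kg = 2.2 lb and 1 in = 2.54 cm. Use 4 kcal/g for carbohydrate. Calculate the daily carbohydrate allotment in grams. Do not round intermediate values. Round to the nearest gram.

389 g/day

Convert to metric: weight = 294 ÷ 2.2 = 133.6364 kg; height = (5×12 + 6) × 2.54 = 66 × 2.54 = 167.64 cm.
Mifflin-St Jeor (male): BMR = 10(133.6364) + 6.25(167.64) − 5(21) + 5 = 1336.3636 + 1047.75 − 105 + 5 = 2284.1136 kcal/day.
TEE = 2284.1136 × 1.55 = 3540.3761 kcal/day.
Carbohydrate energy = 44% × 3540.3761 = 1557.7655 kcal.
Carbohydrate = 1557.7655 ÷ 4 kcal/g = 389.4414 g.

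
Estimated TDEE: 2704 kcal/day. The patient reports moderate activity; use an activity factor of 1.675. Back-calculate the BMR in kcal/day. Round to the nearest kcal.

1614 kcal/day

BMR = TEE ÷ activity factor = 2704 ÷ 1.675 = 1614.3284 kcal/day.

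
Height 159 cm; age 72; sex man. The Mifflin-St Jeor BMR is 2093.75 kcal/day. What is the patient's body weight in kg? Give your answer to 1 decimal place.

145.5 kg

2093.75 = 10·W + 6.25(159) − 5(72) + 5
10·W = 2093.75 − 638.75 = 1455, so W = 145.5 kg.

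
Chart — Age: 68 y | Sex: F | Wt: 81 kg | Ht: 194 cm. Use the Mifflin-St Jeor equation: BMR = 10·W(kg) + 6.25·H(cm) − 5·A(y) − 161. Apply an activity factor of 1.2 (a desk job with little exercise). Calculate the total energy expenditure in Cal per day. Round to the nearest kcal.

Mifflin-St Jeor (female): BMR = 10(81) + 6.25(194) − 5(68) − 161 = 810 + 1212.5 − 340 − 161 = 1521.5 kcal/day.
TEE = BMR × activity factor = 1521.5 × 1.2 = 1825.8 kcal/day.

1826 Cal per day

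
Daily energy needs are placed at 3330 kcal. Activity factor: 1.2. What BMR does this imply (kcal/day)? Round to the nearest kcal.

2775 kcal/day

BMR = TEE ÷ activity factor = 3330 ÷ 1.2 = 2775 kcal/day.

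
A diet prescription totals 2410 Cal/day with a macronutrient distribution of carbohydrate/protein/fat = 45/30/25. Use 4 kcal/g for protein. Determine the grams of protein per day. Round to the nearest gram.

Protein energy = 30% × 2410 = 723 kcal.
At 4 kcal/g: 723 ÷ 4 = 180.75 g.

181 g/day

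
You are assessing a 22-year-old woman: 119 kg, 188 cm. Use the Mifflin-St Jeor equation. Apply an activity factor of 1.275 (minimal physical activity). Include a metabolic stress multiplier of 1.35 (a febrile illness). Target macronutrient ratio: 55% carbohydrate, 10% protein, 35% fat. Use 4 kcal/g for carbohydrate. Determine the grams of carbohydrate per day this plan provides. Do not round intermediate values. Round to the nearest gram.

496 g/day

Mifflin-St Jeor (female): BMR = 10(119) + 6.25(188) − 5(22) − 161 = 1190 + 1175 − 110 − 161 = 2094 kcal/day.
TEE = 2094 × 1.275 = 2669.85 kcal/day.
With stress factor 1.35: 2669.85 × 1.35 = 3604.2975 kcal/day.
Carbohydrate energy = 55% × 3604.2975 = 1982.3636 kcal.
Carbohydrate = 1982.3636 ÷ 4 kcal/g = 495.5909 g.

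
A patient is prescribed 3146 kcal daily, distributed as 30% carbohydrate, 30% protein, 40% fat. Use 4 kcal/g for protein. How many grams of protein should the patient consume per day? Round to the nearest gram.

236 g/day

Protein energy = 30% × 3146 = 943.8 kcal.
At 4 kcal/g: 943.8 ÷ 4 = 235.95 g.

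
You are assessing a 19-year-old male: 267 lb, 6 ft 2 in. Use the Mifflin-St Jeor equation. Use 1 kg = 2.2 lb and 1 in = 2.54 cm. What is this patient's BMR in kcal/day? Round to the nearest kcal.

2298 kcal/day

Convert to metric: weight = 267 ÷ 2.2 = 121.3636 kg; height = (6×12 + 2) × 2.54 = 74 × 2.54 = 187.96 cm.
Mifflin-St Jeor (male): BMR = 10(121.3636) + 6.25(187.96) − 5(19) + 5 = 1213.6364 + 1174.75 − 95 + 5 = 2298.3864 kcal/day.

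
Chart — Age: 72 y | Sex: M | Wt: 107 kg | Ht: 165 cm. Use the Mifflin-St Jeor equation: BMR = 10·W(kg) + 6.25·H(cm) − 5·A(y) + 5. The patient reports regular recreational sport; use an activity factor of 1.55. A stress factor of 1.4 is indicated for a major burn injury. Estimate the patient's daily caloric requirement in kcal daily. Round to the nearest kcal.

Mifflin-St Jeor (male): BMR = 10(107) + 6.25(165) − 5(72) + 5 = 1070 + 1031.25 − 360 + 5 = 1746.25 kcal/day.
TEE = BMR × activity factor = 1746.25 × 1.55 = 2706.6875 kcal/day.
Apply stress factor: 2706.6875 × 1.4 = 3789.3625 kcal/day.

3789 kcal daily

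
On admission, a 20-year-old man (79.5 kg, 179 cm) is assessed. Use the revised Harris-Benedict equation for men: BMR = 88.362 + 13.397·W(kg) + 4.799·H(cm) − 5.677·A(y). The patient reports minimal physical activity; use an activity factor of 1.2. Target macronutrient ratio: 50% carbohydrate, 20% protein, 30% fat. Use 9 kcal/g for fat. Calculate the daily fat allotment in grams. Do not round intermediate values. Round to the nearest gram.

Harris-Benedict: BMR = 88.362 + 13.397(79.5) + 4.799(179) − 5.677(20) = 1898.9045 kcal/day.
TEE = 1898.9045 × 1.2 = 2278.6854 kcal/day.
Fat energy = 30% × 2278.6854 = 683.6056 kcal.
Fat = 683.6056 ÷ 9 kcal/g = 75.9562 g.

76 g/day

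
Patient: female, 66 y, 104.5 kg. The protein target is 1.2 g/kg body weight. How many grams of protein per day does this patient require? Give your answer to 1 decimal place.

Protein = 1.2 g/kg × 104.5 kg = 125.4 g/day.

125.4 g/day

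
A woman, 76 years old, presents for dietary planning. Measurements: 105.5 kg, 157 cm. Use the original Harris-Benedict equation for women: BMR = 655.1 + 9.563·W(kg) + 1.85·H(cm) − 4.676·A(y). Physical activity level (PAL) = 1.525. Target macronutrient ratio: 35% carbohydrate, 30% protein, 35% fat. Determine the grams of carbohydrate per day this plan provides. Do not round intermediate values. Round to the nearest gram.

Harris-Benedict: BMR = 655.1 + 9.563(105.5) + 1.85(157) − 4.676(76) = 1599.0705 kcal/day.
TEE = 1599.0705 × 1.525 = 2438.5825 kcal/day.
Carbohydrate energy = 35% × 2438.5825 = 853.5039 kcal.
Carbohydrate = 853.5039 ÷ 4 kcal/g = 213.376 g.

213 g/day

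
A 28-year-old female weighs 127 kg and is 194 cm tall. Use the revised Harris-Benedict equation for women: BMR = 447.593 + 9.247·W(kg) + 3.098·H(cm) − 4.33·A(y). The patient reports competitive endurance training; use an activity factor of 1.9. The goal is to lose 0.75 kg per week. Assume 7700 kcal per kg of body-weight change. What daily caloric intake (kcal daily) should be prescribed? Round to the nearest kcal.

3168 kcal daily

Harris-Benedict: BMR = 447.593 + 9.247(127) + 3.098(194) − 4.33(28) = 2101.734 kcal/day.
TEE = 2101.734 × 1.9 = 3993.2946 kcal/day.
Required daily deficit = 0.75 × 7700 ÷ 7 = 825 kcal/day.
Target intake = 3993.2946 − 825 = 3168.2946 kcal/day.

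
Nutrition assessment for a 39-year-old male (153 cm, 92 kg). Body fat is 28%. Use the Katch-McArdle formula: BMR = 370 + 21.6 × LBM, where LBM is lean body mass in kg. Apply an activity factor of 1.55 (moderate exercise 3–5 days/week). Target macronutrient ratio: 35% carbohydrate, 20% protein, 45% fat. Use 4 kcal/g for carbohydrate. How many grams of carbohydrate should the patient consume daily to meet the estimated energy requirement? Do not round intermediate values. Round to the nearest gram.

244 g/day

LBM = 92 × (1 − 0.28) = 66.24 kg. Katch-McArdle: BMR = 370 + 21.6 × 66.24 = 1800.784 kcal/day.
TEE = 1800.784 × 1.55 = 2791.2152 kcal/day.
Carbohydrate energy = 35% × 2791.2152 = 976.9253 kcal.
Carbohydrate = 976.9253 ÷ 4 kcal/g = 244.2313 g.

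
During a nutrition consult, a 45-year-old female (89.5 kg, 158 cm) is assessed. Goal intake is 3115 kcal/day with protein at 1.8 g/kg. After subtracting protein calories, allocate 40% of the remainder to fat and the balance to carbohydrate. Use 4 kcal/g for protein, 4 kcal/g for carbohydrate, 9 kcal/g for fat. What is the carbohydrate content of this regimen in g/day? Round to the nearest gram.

Protein = 1.8 × 89.5 = 161.1 g → 161.1 × 4 = 644.4 kcal.
Non-protein calories = 3115 − 644.4 = 2470.6 kcal.
Fat: 40% × 2470.6 = 988.24 kcal; carbohydrate: 1482.36 kcal.
Carbohydrate: 1482.36 kcal ÷ 4 kcal/g = 370.59 g.

371 g/day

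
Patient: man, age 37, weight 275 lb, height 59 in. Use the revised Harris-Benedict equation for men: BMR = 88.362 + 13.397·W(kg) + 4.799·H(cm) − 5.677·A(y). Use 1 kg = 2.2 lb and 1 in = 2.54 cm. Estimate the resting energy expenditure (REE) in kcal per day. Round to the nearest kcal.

2272 kcal per day

Convert to metric: weight = 275 ÷ 2.2 = 125 kg; height = 59 × 2.54 = 149.86 cm.
Harris-Benedict: BMR = 88.362 + 13.397(125) + 4.799(149.86) − 5.677(37) = 2272.1161 kcal/day.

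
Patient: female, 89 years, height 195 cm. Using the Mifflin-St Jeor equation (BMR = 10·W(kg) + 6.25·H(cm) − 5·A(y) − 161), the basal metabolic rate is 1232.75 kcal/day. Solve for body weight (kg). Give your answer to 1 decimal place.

62.0 kg

1232.75 = 10·W + 6.25(195) − 5(89) − 161
10·W = 1232.75 − 612.75 = 620, so W = 62 kg.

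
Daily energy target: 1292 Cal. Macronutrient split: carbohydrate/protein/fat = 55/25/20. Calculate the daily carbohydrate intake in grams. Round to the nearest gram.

Carbohydrate energy = 55% × 1292 = 710.6 kcal.
At 4 kcal/g: 710.6 ÷ 4 = 177.65 g.

178 g/day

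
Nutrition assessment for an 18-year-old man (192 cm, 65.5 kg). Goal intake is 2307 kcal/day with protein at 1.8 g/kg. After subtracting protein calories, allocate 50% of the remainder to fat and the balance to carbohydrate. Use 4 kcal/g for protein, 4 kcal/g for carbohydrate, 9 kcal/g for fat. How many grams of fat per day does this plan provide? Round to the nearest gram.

Protein = 1.8 × 65.5 = 117.9 g → 117.9 × 4 = 471.6 kcal.
Non-protein calories = 2307 − 471.6 = 1835.4 kcal.
Fat: 50% × 1835.4 = 917.7 kcal; carbohydrate: 917.7 kcal.
Fat: 917.7 kcal ÷ 9 kcal/g = 101.9667 g.

102 g/day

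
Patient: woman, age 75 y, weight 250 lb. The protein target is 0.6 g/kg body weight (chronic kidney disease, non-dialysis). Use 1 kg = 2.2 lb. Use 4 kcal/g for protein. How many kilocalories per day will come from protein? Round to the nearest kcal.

Weight in kg = 250 ÷ 2.2 = 113.6364 kg.
Protein = 0.6 g/kg × 113.6364 kg = 68.1818 g/day.
Protein energy = 68.1818 g × 4 kcal/g = 272.7273 kcal/day.

273 kcal/day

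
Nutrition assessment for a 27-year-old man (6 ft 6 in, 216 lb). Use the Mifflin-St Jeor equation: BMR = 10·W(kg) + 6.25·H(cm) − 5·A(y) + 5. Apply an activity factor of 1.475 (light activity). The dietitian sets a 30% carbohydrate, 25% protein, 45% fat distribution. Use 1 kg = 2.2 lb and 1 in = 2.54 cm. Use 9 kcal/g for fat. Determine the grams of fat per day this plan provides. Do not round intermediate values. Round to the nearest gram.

Convert to metric: weight = 216 ÷ 2.2 = 98.1818 kg; height = (6×12 + 6) × 2.54 = 78 × 2.54 = 198.12 cm.
Mifflin-St Jeor (male): BMR = 10(98.1818) + 6.25(198.12) − 5(27) + 5 = 981.8182 + 1238.25 − 135 + 5 = 2090.0682 kcal/day.
TEE = 2090.0682 × 1.475 = 3082.8506 kcal/day.
Fat energy = 45% × 3082.8506 = 1387.2828 kcal.
Fat = 1387.2828 ÷ 9 kcal/g = 154.1425 g.

154 g/day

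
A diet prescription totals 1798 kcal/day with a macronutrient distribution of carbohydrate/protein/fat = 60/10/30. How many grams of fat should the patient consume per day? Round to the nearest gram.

60 g/day

Fat energy = 30% × 1798 = 539.4 kcal.
At 9 kcal/g: 539.4 ÷ 9 = 59.9333 g.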